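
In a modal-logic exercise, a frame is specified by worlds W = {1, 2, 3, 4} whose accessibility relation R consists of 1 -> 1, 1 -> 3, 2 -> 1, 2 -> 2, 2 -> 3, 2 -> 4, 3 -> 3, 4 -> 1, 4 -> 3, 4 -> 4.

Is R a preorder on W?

Reflexive: yes — every world is R-related to itself.
Transitive: yes — every two-step R-path is closed by a direct edge.
So R is a preorder.

Yes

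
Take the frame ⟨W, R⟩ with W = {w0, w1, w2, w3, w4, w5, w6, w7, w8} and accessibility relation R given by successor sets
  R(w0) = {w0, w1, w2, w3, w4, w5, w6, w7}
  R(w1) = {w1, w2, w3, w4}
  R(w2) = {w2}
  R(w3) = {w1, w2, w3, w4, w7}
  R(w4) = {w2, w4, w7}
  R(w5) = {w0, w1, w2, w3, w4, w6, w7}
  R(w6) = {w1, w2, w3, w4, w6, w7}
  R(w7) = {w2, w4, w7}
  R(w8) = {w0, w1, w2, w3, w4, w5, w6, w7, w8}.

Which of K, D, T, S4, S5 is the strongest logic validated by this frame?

Serial (axiom D): yes — every world has a successor (e.g. w0 R w0).
Reflexive (axiom T): no — w5 is not related to itself.
Transitive (axiom 4): no — w1 R w3 and w3 R w7, but not w1 R w7.
Euclidean (axiom 5): no — w0 R w1 and w0 R w5, but not w1 R w5.
So F validates K, D; T would additionally require R to be reflexive. The strongest is D.

D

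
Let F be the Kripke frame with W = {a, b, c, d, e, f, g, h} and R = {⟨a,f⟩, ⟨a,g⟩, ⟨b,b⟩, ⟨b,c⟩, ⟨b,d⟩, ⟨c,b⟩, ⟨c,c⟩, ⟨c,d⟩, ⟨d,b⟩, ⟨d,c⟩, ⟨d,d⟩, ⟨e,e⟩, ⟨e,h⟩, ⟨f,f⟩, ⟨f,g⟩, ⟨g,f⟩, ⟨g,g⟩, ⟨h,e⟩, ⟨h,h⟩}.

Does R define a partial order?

No

Reflexive: no — a is not related to itself.
Transitive: yes — every two-step R-path is closed by a direct edge.
Antisymmetric: no — b R c and c R b with b ≠ c.
So R is not a partial order.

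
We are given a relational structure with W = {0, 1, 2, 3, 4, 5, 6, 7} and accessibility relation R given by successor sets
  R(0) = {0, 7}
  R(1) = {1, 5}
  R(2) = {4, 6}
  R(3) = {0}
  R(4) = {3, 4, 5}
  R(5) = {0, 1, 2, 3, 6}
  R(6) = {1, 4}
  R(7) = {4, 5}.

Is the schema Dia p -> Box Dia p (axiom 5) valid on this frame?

No

The schema 5 characterises exactly the Euclidean frames.
Euclidean: no — 2 R 4 and 2 R 6, but not 4 R 6.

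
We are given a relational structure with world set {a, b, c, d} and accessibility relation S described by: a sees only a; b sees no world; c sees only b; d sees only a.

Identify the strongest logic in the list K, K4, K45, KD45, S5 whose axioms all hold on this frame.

Transitive (axiom 4): yes — every two-step S-path is closed by a direct edge.
Euclidean (axiom 5): no — c S b and c S b, but not b S b.
Serial (axiom D): no — b has no S-successor.
Reflexive (axiom T): no — b is not related to itself.
So F validates K, K4; K45 would additionally require S to be Euclidean. The strongest is K4.

K4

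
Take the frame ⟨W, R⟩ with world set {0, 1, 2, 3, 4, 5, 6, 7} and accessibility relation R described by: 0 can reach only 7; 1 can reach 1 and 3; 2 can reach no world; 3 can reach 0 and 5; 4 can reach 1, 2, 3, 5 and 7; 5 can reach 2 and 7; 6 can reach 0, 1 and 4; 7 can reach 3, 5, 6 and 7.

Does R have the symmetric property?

Symmetric: no — 0 R 7 but not 7 R 0.

No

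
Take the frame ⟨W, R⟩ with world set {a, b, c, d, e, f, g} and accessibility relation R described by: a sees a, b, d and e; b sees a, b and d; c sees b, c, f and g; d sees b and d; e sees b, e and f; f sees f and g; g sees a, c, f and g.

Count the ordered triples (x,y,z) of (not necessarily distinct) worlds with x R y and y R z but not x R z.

Enumerating: (a,e,f), (b,a,e), (c,b,a), (c,b,d), (c,g,a), (d,b,a), (e,b,a), (e,b,d), (e,f,g), (f,g,a), (f,g,c), (g,a,b), (g,a,d), (g,a,e), (g,c,b).

15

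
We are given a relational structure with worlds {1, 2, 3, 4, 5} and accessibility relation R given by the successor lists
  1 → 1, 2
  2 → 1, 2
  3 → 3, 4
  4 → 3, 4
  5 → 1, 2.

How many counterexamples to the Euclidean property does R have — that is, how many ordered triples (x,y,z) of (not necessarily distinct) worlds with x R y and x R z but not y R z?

R is Euclidean; there are no such tuples.

0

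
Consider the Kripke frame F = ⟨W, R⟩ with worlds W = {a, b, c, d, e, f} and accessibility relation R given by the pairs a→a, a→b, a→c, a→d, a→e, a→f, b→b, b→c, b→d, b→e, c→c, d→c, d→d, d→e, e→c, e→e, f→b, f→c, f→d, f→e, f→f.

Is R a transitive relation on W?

Transitive: yes — every two-step R-path is closed by a direct edge.

Yes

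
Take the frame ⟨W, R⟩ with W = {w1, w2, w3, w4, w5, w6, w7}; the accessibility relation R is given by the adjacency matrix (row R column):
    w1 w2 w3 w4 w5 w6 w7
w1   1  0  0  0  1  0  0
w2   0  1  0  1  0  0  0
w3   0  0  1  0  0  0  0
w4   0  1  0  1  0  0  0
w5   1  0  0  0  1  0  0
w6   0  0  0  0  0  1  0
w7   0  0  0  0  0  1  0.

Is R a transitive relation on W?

Transitive: yes — every two-step R-path is closed by a direct edge.

Yes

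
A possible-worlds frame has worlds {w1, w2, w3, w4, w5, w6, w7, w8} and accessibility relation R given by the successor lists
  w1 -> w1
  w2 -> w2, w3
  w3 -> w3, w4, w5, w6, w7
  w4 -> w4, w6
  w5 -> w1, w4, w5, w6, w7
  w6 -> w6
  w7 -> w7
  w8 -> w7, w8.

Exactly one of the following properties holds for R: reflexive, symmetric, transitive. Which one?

reflexive

Reflexive: yes — every world is R-related to itself.
Symmetric: no — w2 R w3 but not w3 R w2.
Transitive: no — w2 R w3 and w3 R w4, but not w2 R w4.
Only reflexive holds.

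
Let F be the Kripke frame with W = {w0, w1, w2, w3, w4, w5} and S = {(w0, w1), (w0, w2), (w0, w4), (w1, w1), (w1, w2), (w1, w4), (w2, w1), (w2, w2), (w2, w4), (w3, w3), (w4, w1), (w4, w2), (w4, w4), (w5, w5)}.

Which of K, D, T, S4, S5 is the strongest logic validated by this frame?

D

Serial (axiom D): yes — every world has a successor (e.g. w0 S w1).
Reflexive (axiom T): no — w0 is not related to itself.
Transitive (axiom 4): yes — every two-step S-path is closed by a direct edge.
Euclidean (axiom 5): yes — any two successors of a common world are S-related.
So F validates K, D; T would additionally require S to be reflexive. The strongest is D.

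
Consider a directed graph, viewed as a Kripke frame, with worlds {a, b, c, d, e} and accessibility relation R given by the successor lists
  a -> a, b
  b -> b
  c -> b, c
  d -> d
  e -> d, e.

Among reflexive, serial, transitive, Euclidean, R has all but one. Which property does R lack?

Euclidean

Reflexive: yes — every world is R-related to itself.
Serial: yes — every world has a successor (e.g. a R a).
Transitive: yes — every two-step R-path is closed by a direct edge.
Euclidean: no — a R b and a R a, but not b R a.
Only Euclidean fails.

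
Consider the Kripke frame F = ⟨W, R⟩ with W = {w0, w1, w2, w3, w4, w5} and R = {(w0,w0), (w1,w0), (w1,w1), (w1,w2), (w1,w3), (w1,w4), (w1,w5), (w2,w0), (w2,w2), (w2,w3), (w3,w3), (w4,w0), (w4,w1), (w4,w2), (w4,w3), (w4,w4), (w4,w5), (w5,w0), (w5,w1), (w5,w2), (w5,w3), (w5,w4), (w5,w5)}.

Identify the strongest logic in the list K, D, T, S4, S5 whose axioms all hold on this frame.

Serial (axiom D): yes — every world has a successor (e.g. w0 R w0).
Reflexive (axiom T): yes — every world is R-related to itself.
Transitive (axiom 4): yes — every two-step R-path is closed by a direct edge.
Euclidean (axiom 5): no — w1 R w0 and w1 R w2, but not w0 R w2.
So F validates K, D, T, S4; S5 would additionally require R to be Euclidean. The strongest is S4.

S4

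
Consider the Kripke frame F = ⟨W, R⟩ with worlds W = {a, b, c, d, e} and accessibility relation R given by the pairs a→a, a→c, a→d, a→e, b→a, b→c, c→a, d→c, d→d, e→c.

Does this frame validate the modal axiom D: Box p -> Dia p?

Yes

By correspondence theory, D is valid on a frame iff R is serial.
Serial: yes — every world has a successor (e.g. a R a).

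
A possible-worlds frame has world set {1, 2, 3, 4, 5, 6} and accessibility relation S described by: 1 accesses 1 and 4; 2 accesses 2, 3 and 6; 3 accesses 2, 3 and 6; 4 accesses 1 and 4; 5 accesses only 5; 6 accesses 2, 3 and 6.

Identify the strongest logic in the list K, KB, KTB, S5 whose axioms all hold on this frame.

S5

Symmetric (axiom B): yes — every pair in S has its reverse in S.
Reflexive (axiom T): yes — every world is S-related to itself.
Euclidean (axiom 5): yes — any two successors of a common world are S-related.
So F validates K, KB, KTB, S5. The strongest is S5.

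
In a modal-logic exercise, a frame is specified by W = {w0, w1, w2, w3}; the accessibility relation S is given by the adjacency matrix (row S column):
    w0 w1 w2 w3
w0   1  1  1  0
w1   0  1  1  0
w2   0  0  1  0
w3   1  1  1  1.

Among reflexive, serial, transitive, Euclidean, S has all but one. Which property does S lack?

Euclidean

Reflexive: yes — every world is S-related to itself.
Serial: yes — every world has a successor (e.g. w0 S w0).
Transitive: yes — every two-step S-path is closed by a direct edge.
Euclidean: no — w0 S w2 and w0 S w1, but not w2 S w1.
Only Euclidean fails.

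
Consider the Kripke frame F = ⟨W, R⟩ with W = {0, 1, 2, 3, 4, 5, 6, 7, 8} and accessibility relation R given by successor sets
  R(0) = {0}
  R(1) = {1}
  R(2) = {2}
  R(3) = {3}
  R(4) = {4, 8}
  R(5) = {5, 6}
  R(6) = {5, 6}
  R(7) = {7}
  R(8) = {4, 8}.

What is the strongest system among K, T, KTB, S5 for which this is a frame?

Reflexive (axiom T): yes — every world is R-related to itself.
Symmetric (axiom B): yes — every pair in R has its reverse in R.
Euclidean (axiom 5): yes — any two successors of a common world are R-related.
So F validates K, T, KTB, S5. The strongest is S5.

S5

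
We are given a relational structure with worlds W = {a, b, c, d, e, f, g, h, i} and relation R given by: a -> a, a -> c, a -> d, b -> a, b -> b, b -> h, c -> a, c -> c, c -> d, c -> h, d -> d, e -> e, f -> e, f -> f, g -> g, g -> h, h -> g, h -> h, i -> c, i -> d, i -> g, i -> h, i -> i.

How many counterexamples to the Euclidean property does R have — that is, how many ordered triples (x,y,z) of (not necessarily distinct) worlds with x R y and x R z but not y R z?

Enumerating: (a,d,a), (a,d,c), (b,a,b), (b,a,h), (b,h,a), (b,h,b), (c,a,h), (c,d,a), (c,d,c), (c,d,h), (c,h,a), (c,h,c), … and 14 more.
Total: 26.

26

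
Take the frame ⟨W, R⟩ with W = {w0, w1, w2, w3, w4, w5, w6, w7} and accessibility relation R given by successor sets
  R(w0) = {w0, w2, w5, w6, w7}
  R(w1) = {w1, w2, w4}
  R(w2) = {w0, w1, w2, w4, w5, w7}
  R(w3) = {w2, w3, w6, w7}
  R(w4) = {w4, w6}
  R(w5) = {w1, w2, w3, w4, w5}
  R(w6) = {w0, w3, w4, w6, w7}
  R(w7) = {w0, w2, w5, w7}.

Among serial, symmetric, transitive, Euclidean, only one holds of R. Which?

serial

Serial: yes — every world has a successor (e.g. w0 R w0).
Symmetric: no — w0 R w5 but not w5 R w0.
Transitive: no — w0 R w2 and w2 R w1, but not w0 R w1.
Euclidean: no — w0 R w2 and w0 R w6, but not w2 R w6.
Only serial holds.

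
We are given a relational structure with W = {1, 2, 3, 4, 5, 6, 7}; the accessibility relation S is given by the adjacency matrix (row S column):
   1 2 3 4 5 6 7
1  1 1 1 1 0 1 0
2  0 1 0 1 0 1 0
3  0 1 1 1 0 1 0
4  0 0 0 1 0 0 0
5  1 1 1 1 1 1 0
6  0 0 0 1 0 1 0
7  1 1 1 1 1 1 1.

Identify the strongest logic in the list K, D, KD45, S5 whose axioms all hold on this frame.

D

Serial (axiom D): yes — every world has a successor (e.g. 1 S 1).
Euclidean (axiom 5): no — 1 S 2 and 1 S 3, but not 2 S 3.
Transitive (axiom 4): yes — every two-step S-path is closed by a direct edge.
Reflexive (axiom T): yes — every world is S-related to itself.
So F validates K, D; KD45 would additionally require S to be Euclidean. The strongest is D.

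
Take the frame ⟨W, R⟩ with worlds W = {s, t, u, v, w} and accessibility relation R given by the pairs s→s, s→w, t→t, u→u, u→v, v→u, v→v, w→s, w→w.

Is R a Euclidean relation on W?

Euclidean: yes — any two successors of a common world are R-related.

Yes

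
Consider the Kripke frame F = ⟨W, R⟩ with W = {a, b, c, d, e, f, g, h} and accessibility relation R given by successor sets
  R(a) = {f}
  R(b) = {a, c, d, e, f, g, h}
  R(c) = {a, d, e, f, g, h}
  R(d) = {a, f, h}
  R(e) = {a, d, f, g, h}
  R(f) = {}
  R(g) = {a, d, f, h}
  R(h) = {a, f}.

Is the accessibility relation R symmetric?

No

Symmetric: no — a R f but not f R a.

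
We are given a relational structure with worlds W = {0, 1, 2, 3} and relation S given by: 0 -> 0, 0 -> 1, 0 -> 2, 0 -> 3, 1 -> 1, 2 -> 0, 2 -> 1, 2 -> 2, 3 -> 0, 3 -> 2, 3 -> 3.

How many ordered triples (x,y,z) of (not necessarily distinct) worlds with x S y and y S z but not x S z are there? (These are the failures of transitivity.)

3

Enumerating: (2,0,3), (3,0,1), (3,2,1).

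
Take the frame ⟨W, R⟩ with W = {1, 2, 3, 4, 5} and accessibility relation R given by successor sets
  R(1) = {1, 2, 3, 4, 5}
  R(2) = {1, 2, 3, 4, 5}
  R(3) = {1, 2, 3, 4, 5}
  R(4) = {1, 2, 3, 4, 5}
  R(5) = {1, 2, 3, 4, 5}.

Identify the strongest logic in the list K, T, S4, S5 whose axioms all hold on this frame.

S5

Reflexive (axiom T): yes — every world is R-related to itself.
Transitive (axiom 4): yes — every two-step R-path is closed by a direct edge.
Euclidean (axiom 5): yes — any two successors of a common world are R-related.
So F validates K, T, S4, S5. The strongest is S5.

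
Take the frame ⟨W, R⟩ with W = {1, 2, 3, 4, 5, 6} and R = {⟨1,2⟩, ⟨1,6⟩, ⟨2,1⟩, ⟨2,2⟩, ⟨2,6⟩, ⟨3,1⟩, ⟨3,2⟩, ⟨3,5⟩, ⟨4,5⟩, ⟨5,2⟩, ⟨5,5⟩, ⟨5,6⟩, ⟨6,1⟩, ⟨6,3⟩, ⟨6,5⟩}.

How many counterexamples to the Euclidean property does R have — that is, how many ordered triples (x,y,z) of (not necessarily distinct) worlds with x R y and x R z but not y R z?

Enumerating: (1,6,2), (1,6,6), (2,1,1), (2,6,2), (2,6,6), (3,1,1), (3,1,5), (3,2,5), (3,5,1), (5,2,5), (5,6,2), (5,6,6), (6,1,1), (6,1,3), (6,1,5), (6,3,3), (6,5,1), (6,5,3).

18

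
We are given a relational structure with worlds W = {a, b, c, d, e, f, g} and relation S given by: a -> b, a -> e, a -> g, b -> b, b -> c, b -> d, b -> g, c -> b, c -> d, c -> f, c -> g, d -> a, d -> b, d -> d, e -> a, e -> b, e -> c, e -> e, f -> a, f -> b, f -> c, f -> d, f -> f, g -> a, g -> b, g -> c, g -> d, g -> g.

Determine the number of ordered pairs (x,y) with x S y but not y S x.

9

Enumerating: (a,b), (c,d), (d,a), (e,b), (e,c), (f,a), (f,b), (f,d), (g,d).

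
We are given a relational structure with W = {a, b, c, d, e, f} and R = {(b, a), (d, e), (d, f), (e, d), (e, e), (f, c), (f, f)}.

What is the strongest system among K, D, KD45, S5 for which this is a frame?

Serial (axiom D): no — a has no R-successor.
Euclidean (axiom 5): no — d R e and d R f, but not e R f.
Transitive (axiom 4): no — d R f and f R c, but not d R c.
Reflexive (axiom T): no — a is not related to itself.
So F validates K; D would additionally require R to be serial. The strongest is K.

K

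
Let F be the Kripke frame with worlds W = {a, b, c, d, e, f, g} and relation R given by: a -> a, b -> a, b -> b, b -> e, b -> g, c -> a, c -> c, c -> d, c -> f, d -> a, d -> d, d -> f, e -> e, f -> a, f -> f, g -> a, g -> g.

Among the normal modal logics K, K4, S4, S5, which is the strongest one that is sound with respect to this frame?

S4

Transitive (axiom 4): yes — every two-step R-path is closed by a direct edge.
Reflexive (axiom T): yes — every world is R-related to itself.
Euclidean (axiom 5): no — b R a and b R e, but not a R e.
So F validates K, K4, S4; S5 would additionally require R to be Euclidean. The strongest is S4.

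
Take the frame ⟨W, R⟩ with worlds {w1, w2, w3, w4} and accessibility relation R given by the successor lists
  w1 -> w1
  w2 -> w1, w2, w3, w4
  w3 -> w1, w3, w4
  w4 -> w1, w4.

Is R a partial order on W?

Yes

Reflexive: yes — every world is R-related to itself.
Transitive: yes — every two-step R-path is closed by a direct edge.
Antisymmetric: yes — no distinct pair is related both ways.
So R is a partial order.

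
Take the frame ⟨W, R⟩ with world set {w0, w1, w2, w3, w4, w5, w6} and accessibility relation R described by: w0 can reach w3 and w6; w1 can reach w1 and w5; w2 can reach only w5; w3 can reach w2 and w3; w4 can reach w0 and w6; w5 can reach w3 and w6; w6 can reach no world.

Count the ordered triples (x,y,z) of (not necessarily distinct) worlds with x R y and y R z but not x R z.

8

Enumerating: (w0,w3,w2), (w1,w5,w3), (w1,w5,w6), (w2,w5,w3), (w2,w5,w6), (w3,w2,w5), (w4,w0,w3), (w5,w3,w2).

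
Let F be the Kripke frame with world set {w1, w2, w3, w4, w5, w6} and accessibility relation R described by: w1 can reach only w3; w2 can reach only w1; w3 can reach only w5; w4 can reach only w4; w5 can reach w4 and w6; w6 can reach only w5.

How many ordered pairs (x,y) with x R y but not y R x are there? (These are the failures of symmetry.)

Enumerating: (w1,w3), (w2,w1), (w3,w5), (w5,w4).

4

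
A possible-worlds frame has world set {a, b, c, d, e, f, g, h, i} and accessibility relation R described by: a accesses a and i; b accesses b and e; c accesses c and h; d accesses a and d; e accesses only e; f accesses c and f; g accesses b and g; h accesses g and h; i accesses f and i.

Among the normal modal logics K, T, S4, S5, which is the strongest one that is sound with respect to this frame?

T

Reflexive (axiom T): yes — every world is R-related to itself.
Transitive (axiom 4): no — a R i and i R f, but not a R f.
Euclidean (axiom 5): no — a R i and a R a, but not i R a.
So F validates K, T; S4 would additionally require R to be transitive. The strongest is T.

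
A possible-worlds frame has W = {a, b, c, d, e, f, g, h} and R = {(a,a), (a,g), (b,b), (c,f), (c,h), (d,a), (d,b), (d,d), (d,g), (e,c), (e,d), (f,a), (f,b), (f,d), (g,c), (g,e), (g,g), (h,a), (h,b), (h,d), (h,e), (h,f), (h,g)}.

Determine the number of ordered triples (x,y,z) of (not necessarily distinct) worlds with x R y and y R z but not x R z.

Enumerating: (a,g,c), (a,g,e), (c,f,a), (c,f,b), (c,f,d), (c,h,a), (c,h,b), (c,h,d), (c,h,e), (c,h,g), (d,g,c), (d,g,e), … and 12 more.
Total: 24.

24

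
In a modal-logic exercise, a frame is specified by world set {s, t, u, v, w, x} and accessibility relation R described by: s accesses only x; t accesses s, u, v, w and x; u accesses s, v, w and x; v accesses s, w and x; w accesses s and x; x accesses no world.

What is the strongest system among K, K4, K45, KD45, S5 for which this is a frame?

Transitive (axiom 4): yes — every two-step R-path is closed by a direct edge.
Euclidean (axiom 5): no — t R s and t R u, but not s R u.
Serial (axiom D): no — x has no R-successor.
Reflexive (axiom T): no — s is not related to itself.
So F validates K, K4; K45 would additionally require R to be Euclidean. The strongest is K4.

K4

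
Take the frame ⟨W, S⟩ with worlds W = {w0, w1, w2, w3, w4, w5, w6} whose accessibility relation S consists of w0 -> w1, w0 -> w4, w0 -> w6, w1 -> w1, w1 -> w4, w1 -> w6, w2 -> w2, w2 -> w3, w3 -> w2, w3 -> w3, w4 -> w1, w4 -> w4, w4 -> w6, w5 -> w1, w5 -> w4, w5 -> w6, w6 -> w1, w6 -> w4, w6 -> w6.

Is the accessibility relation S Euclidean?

Euclidean: yes — any two successors of a common world are S-related.

Yes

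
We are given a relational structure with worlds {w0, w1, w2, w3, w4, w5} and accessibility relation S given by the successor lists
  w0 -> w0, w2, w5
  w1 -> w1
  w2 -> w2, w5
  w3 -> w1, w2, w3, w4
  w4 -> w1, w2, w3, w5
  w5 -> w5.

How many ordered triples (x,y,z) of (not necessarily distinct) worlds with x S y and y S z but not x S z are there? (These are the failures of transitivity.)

3

Enumerating: (w3,w2,w5), (w3,w4,w5), (w4,w3,w4).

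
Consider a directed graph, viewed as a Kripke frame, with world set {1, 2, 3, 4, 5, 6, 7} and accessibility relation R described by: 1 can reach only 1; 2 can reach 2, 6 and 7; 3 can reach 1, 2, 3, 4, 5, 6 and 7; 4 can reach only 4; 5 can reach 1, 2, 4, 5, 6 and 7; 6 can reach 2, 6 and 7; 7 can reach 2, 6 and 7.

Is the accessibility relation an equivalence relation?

Reflexive: yes — every world is R-related to itself.
Symmetric: no — 3 R 1 but not 1 R 3.
Transitive: yes — every two-step R-path is closed by a direct edge.
So R is not an equivalence relation.

No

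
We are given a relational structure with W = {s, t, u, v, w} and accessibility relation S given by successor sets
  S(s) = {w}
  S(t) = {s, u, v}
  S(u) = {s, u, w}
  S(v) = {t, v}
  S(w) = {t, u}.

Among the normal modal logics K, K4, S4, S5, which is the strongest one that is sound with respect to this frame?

Transitive (axiom 4): no — s S w and w S t, but not s S t.
Reflexive (axiom T): no — s is not related to itself.
Euclidean (axiom 5): no — t S s and t S u, but not s S u.
So F validates K; K4 would additionally require S to be transitive. The strongest is K.

K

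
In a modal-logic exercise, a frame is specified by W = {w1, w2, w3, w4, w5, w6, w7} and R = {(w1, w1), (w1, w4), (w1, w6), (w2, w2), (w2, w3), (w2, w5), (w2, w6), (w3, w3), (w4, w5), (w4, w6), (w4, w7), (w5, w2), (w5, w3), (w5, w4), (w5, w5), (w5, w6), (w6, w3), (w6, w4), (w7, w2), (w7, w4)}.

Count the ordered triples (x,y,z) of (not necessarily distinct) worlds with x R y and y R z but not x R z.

22

Enumerating: (w1,w4,w5), (w1,w4,w7), (w1,w6,w3), (w2,w5,w4), (w2,w6,w4), (w4,w5,w2), (w4,w5,w3), (w4,w5,w4), (w4,w6,w3), (w4,w6,w4), (w4,w7,w2), (w4,w7,w4), … and 10 more.
Total: 22.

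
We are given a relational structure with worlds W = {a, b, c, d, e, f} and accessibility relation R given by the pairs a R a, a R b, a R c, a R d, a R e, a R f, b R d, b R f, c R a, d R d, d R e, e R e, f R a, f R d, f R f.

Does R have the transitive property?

No

Transitive: no — b R d and d R e, but not b R e.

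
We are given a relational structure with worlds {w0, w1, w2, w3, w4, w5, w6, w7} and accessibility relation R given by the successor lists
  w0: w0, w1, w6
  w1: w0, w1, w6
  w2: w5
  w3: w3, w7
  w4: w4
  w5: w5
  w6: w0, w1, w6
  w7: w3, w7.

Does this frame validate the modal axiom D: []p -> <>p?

Yes

Axiom D corresponds to the accessibility relation being serial.
Serial: yes — every world has a successor (e.g. w0 R w0).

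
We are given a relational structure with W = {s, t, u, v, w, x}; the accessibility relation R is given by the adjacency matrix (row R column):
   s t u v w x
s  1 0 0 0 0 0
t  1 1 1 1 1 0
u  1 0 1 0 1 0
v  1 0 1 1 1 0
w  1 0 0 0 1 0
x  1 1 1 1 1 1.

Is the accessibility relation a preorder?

Yes

Reflexive: yes — every world is R-related to itself.
Transitive: yes — every two-step R-path is closed by a direct edge.
So R is a preorder.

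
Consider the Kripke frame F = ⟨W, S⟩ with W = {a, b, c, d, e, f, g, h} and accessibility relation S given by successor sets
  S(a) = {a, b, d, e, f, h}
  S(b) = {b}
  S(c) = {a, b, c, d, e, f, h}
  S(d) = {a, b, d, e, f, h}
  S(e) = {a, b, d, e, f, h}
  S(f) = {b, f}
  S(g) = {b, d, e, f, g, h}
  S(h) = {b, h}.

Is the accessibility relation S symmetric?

No

Symmetric: no — a S b but not b S a.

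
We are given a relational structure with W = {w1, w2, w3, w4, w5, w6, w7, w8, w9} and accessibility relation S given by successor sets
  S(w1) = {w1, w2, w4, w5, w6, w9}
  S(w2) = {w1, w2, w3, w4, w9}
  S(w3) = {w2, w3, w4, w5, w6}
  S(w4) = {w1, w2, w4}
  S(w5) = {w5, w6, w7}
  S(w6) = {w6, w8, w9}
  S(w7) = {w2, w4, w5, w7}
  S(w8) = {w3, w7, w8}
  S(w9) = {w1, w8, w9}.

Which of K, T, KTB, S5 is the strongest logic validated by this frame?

T

Reflexive (axiom T): yes — every world is S-related to itself.
Symmetric (axiom B): no — w1 S w5 but not w5 S w1.
Euclidean (axiom 5): no — w1 S w2 and w1 S w5, but not w2 S w5.
So F validates K, T; KTB would additionally require S to be symmetric. The strongest is T.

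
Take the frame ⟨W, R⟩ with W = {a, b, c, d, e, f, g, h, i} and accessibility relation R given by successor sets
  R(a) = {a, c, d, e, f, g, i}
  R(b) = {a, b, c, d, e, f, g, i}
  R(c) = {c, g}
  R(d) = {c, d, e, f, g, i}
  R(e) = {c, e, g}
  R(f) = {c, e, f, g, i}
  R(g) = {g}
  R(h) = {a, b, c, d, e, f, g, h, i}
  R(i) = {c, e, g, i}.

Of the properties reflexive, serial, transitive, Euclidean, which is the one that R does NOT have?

Euclidean

Reflexive: yes — every world is R-related to itself.
Serial: yes — every world has a successor (e.g. a R a).
Transitive: yes — every two-step R-path is closed by a direct edge.
Euclidean: no — a R c and a R d, but not c R d.
Only Euclidean fails.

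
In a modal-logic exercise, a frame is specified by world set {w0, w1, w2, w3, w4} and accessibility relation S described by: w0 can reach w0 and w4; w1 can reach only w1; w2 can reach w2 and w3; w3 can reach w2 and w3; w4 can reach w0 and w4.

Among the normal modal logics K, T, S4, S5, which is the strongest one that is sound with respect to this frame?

Reflexive (axiom T): yes — every world is S-related to itself.
Transitive (axiom 4): yes — every two-step S-path is closed by a direct edge.
Euclidean (axiom 5): yes — any two successors of a common world are S-related.
So F validates K, T, S4, S5. The strongest is S5.

S5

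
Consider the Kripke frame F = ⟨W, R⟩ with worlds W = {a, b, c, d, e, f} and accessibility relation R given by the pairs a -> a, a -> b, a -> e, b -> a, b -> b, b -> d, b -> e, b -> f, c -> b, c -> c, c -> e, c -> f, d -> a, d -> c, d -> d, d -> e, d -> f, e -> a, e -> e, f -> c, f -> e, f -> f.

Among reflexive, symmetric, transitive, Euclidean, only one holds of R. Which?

Reflexive: yes — every world is R-related to itself.
Symmetric: no — b R d but not d R b.
Transitive: no — a R b and b R d, but not a R d.
Euclidean: no — a R e and a R b, but not e R b.
Only reflexive holds.

reflexive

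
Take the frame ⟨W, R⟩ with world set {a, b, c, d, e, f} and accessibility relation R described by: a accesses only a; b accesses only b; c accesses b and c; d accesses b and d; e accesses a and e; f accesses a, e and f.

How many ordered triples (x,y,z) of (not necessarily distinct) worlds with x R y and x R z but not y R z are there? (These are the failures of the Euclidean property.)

6

Enumerating: (c,b,c), (d,b,d), (e,a,e), (f,a,e), (f,a,f), (f,e,f).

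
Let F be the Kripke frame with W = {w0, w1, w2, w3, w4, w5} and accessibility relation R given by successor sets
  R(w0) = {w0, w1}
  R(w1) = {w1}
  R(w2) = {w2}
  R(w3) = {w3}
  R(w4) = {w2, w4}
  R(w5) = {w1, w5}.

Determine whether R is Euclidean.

Euclidean: no — w0 R w1 and w0 R w0, but not w1 R w0.

No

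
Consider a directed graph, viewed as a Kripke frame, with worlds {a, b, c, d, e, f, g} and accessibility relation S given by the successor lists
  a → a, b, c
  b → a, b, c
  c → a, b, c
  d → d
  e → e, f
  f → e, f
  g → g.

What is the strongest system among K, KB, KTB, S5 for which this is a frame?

S5

Symmetric (axiom B): yes — every pair in S has its reverse in S.
Reflexive (axiom T): yes — every world is S-related to itself.
Euclidean (axiom 5): yes — any two successors of a common world are S-related.
So F validates K, KB, KTB, S5. The strongest is S5.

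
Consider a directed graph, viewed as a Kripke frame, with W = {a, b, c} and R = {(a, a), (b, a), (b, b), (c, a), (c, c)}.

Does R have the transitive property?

Yes

Transitive: yes — every two-step R-path is closed by a direct edge.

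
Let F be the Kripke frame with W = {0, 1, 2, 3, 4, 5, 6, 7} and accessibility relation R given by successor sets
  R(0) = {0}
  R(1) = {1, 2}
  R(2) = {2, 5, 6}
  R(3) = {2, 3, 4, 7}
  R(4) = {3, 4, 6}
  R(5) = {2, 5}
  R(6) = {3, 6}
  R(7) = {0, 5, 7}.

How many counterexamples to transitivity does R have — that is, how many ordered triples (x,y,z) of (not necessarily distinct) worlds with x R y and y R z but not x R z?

15

Enumerating: (1,2,5), (1,2,6), (2,6,3), (3,2,5), (3,2,6), (3,4,6), (3,7,0), (3,7,5), (4,3,2), (4,3,7), (5,2,6), (6,3,2), (6,3,4), (6,3,7), (7,5,2).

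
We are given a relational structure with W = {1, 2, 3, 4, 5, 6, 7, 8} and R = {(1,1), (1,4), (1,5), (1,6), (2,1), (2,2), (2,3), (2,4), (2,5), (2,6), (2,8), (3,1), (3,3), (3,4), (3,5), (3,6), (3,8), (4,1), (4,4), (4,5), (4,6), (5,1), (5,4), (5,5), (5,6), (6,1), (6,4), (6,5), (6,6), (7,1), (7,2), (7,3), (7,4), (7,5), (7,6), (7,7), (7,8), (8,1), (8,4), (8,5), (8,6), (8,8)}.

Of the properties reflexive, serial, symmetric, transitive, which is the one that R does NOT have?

Reflexive: yes — every world is R-related to itself.
Serial: yes — every world has a successor (e.g. 1 R 1).
Symmetric: no — 2 R 1 but not 1 R 2.
Transitive: yes — every two-step R-path is closed by a direct edge.
Only symmetric fails.

symmetric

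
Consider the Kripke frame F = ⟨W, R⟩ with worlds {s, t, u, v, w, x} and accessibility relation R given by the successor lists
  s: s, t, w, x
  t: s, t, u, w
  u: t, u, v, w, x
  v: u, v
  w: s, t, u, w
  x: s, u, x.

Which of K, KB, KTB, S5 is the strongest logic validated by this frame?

KTB

Symmetric (axiom B): yes — every pair in R has its reverse in R.
Reflexive (axiom T): yes — every world is R-related to itself.
Euclidean (axiom 5): no — s R t and s R x, but not t R x.
So F validates K, KB, KTB; S5 would additionally require R to be Euclidean. The strongest is KTB.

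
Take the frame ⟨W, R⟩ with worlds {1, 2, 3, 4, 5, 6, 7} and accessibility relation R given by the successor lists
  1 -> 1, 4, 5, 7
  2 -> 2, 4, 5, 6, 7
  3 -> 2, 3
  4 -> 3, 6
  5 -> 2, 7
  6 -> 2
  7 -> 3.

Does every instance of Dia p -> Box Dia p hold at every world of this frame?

No

By correspondence theory, 5 is valid on a frame iff R is Euclidean.
Euclidean: no — 1 R 4 and 1 R 5, but not 4 R 5.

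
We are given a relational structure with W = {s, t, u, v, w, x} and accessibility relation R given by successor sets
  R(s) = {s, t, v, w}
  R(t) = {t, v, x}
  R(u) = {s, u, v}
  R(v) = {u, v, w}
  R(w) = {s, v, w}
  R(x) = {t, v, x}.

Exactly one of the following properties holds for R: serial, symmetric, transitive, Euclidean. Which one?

serial

Serial: yes — every world has a successor (e.g. s R s).
Symmetric: no — s R t but not t R s.
Transitive: no — s R t and t R x, but not s R x.
Euclidean: no — s R t and s R w, but not t R w.
Only serial holds.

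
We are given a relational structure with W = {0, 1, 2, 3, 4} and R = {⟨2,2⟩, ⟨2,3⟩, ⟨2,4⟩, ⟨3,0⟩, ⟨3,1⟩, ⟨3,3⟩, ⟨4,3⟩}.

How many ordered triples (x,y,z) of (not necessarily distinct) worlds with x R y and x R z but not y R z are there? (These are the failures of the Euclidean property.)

10

Enumerating: (2,3,2), (2,3,4), (2,4,2), (2,4,4), (3,0,0), (3,0,1), (3,0,3), (3,1,0), (3,1,1), (3,1,3).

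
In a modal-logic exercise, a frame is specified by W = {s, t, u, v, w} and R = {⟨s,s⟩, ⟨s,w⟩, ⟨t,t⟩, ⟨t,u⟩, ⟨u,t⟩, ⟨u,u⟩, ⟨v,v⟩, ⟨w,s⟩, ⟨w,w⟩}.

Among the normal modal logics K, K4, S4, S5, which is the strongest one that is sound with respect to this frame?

Transitive (axiom 4): yes — every two-step R-path is closed by a direct edge.
Reflexive (axiom T): yes — every world is R-related to itself.
Euclidean (axiom 5): yes — any two successors of a common world are R-related.
So F validates K, K4, S4, S5. The strongest is S5.

S5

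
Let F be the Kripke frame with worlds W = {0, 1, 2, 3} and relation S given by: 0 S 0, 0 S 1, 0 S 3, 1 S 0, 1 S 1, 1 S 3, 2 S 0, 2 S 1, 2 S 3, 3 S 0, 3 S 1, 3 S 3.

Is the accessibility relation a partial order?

Reflexive: no — 2 is not related to itself.
Transitive: yes — every two-step S-path is closed by a direct edge.
Antisymmetric: no — 0 S 1 and 1 S 0 with 0 ≠ 1.
So S is not a partial order.

No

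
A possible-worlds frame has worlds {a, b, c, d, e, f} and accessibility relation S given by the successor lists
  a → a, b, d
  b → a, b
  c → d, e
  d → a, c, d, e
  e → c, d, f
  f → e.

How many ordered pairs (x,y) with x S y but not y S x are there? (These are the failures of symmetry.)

S is symmetric; there are no such tuples.

0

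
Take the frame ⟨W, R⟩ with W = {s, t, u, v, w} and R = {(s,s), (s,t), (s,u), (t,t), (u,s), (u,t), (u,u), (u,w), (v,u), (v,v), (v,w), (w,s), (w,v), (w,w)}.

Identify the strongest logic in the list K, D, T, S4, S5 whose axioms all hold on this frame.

T

Serial (axiom D): yes — every world has a successor (e.g. s R s).
Reflexive (axiom T): yes — every world is R-related to itself.
Transitive (axiom 4): no — s R u and u R w, but not s R w.
Euclidean (axiom 5): no — s R t and s R u, but not t R u.
So F validates K, D, T; S4 would additionally require R to be transitive. The strongest is T.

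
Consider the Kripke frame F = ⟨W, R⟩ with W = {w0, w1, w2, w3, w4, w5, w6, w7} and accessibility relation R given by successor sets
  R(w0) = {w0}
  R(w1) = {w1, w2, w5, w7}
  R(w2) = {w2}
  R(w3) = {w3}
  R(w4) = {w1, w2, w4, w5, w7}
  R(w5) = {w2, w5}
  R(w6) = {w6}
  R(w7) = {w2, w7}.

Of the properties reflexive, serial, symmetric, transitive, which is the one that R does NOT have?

symmetric

Reflexive: yes — every world is R-related to itself.
Serial: yes — every world has a successor (e.g. w0 R w0).
Symmetric: no — w1 R w2 but not w2 R w1.
Transitive: yes — every two-step R-path is closed by a direct edge.
Only symmetric fails.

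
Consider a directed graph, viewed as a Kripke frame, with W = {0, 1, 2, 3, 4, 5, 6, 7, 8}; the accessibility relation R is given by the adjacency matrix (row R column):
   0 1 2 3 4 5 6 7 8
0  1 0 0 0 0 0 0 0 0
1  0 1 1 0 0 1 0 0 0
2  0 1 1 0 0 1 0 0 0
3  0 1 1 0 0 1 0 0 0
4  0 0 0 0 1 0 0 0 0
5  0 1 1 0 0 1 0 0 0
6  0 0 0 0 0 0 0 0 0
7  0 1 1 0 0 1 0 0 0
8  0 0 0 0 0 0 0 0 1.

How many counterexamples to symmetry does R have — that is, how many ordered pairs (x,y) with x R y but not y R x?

6

Enumerating: (3,1), (3,2), (3,5), (7,1), (7,2), (7,5).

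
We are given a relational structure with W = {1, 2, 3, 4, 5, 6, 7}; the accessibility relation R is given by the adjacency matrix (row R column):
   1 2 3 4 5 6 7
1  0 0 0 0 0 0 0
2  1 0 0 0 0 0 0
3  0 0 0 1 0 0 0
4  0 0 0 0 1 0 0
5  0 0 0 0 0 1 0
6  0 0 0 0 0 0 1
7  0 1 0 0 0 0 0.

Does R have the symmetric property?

No

Symmetric: no — 2 R 1 but not 1 R 2.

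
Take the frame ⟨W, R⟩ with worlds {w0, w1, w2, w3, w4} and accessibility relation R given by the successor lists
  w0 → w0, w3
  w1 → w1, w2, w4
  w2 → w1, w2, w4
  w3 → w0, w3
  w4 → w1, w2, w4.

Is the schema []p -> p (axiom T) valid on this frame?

The schema T characterises exactly the reflexive frames.
Reflexive: yes — every world is R-related to itself.

Yes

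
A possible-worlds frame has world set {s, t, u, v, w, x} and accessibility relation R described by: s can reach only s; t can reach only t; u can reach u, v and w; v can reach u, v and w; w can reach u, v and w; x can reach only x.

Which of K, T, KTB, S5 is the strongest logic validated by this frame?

Reflexive (axiom T): yes — every world is R-related to itself.
Symmetric (axiom B): yes — every pair in R has its reverse in R.
Euclidean (axiom 5): yes — any two successors of a common world are R-related.
So F validates K, T, KTB, S5. The strongest is S5.

S5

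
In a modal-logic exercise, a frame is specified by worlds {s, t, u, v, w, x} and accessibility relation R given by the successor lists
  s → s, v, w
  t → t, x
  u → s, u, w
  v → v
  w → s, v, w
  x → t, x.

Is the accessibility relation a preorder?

Reflexive: yes — every world is R-related to itself.
Transitive: no — u R s and s R v, but not u R v.
So R is not a preorder.

No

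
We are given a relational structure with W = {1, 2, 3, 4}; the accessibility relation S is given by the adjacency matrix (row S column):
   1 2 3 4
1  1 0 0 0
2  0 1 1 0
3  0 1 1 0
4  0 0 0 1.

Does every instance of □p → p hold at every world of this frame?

Axiom T corresponds to the accessibility relation being reflexive.
Reflexive: yes — every world is S-related to itself.

Yes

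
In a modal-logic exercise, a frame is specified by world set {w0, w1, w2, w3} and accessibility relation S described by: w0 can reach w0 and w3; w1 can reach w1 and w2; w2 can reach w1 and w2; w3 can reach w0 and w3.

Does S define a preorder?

Yes

Reflexive: yes — every world is S-related to itself.
Transitive: yes — every two-step S-path is closed by a direct edge.
So S is a preorder.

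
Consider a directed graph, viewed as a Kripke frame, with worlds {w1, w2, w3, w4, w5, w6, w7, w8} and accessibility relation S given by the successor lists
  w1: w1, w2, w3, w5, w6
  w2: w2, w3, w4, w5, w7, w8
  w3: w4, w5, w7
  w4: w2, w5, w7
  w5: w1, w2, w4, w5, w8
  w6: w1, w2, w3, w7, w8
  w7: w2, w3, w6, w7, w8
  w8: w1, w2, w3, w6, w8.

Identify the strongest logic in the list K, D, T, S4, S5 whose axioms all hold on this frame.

D

Serial (axiom D): yes — every world has a successor (e.g. w1 S w1).
Reflexive (axiom T): no — w3 is not related to itself.
Transitive (axiom 4): no — w1 S w2 and w2 S w4, but not w1 S w4.
Euclidean (axiom 5): no — w1 S w2 and w1 S w6, but not w2 S w6.
So F validates K, D; T would additionally require S to be reflexive. The strongest is D.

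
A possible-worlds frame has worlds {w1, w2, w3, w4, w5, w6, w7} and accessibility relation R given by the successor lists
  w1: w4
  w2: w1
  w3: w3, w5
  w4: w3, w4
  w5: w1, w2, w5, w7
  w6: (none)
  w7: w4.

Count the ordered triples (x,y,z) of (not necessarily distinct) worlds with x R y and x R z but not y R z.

14

Enumerating: (w2,w1,w1), (w3,w5,w3), (w4,w3,w4), (w5,w1,w1), (w5,w1,w2), (w5,w1,w5), (w5,w1,w7), (w5,w2,w2), (w5,w2,w5), (w5,w2,w7), (w5,w7,w1), (w5,w7,w2), (w5,w7,w5), (w5,w7,w7).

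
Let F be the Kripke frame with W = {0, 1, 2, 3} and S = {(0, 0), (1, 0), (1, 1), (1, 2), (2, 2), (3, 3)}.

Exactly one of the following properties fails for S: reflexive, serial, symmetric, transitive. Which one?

Reflexive: yes — every world is S-related to itself.
Serial: yes — every world has a successor (e.g. 0 S 0).
Symmetric: no — 1 S 0 but not 0 S 1.
Transitive: yes — every two-step S-path is closed by a direct edge.
Only symmetric fails.

symmetric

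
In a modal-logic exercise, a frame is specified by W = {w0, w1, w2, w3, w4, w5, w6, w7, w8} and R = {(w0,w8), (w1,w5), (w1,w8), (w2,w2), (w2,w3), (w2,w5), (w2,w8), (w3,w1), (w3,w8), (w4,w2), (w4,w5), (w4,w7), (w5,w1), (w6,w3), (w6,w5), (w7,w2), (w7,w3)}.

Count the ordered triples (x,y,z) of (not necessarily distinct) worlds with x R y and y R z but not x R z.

17

Enumerating: (w1,w5,w1), (w2,w3,w1), (w2,w5,w1), (w3,w1,w5), (w4,w2,w3), (w4,w2,w8), (w4,w5,w1), (w4,w7,w3), (w5,w1,w5), (w5,w1,w8), (w6,w3,w1), (w6,w3,w8), (w6,w5,w1), (w7,w2,w5), (w7,w2,w8), (w7,w3,w1), (w7,w3,w8).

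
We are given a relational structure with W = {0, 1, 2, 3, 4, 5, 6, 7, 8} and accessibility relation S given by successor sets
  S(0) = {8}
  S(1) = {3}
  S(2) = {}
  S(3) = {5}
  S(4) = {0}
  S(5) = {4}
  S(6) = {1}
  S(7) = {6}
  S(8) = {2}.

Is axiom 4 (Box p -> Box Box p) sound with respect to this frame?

No

The schema 4 characterises exactly the transitive frames.
Transitive: no — 0 S 8 and 8 S 2, but not 0 S 2.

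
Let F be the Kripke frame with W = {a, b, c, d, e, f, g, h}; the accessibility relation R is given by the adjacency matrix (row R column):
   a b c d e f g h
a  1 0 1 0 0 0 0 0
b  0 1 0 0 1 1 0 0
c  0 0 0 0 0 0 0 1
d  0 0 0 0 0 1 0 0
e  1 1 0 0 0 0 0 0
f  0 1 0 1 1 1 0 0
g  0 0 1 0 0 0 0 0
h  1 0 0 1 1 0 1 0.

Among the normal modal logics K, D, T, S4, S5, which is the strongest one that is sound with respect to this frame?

Serial (axiom D): yes — every world has a successor (e.g. a R a).
Reflexive (axiom T): no — c is not related to itself.
Transitive (axiom 4): no — a R c and c R h, but not a R h.
Euclidean (axiom 5): no — b R e and b R f, but not e R f.
So F validates K, D; T would additionally require R to be reflexive. The strongest is D.

D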